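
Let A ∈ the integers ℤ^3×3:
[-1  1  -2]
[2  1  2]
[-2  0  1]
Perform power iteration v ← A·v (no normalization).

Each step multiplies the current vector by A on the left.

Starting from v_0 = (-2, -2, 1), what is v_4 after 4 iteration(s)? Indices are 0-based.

v_4 = (-66, 54, 41)

v_0 = (-2, -2, 1).
v_1 = A·v_0 = (-2, -4, 5).
v_2 = A·v_1 = (-12, 2, 9).
v_3 = A·v_2 = (-4, -4, 33).
v_4 = A·v_3 = (-66, 54, 41).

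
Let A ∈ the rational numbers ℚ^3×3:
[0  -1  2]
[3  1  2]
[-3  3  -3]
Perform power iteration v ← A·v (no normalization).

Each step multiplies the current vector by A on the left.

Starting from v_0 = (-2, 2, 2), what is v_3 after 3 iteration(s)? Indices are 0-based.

v_0 = (-2, 2, 2).
v_1 = A·v_0 = (2, 0, 6).
v_2 = A·v_1 = (12, 18, -24).
v_3 = A·v_2 = (-66, 6, 90).

v_3 = (-66, 6, 90)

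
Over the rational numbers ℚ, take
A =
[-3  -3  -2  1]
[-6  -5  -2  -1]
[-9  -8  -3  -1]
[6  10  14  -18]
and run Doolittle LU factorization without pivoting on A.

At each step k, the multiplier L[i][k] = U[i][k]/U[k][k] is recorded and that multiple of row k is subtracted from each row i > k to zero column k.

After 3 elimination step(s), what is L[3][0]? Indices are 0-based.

Step 1: pivot at (0,0) is -3.
  row1 ← row1 − (2)·row0  ⇒  L[1][0]=2, U row1=(0, 1, 2, -3)
  row2 ← row2 − (3)·row0  ⇒  L[2][0]=3, U row2=(0, 1, 3, -4)
  row3 ← row3 − (-2)·row0  ⇒  L[3][0]=-2, U row3=(0, 4, 10, -16)
Step 2: pivot at (1,1) is 1.
  row2 ← row2 − (1)·row1  ⇒  L[2][1]=1, U row2=(0, 0, 1, -1)
  row3 ← row3 − (4)·row1  ⇒  L[3][1]=4, U row3=(0, 0, 2, -4)
Step 3: pivot at (2,2) is 1.
  row3 ← row3 − (2)·row2  ⇒  L[3][2]=2, U row3=(0, 0, 0, -2)

L[3][0] = -2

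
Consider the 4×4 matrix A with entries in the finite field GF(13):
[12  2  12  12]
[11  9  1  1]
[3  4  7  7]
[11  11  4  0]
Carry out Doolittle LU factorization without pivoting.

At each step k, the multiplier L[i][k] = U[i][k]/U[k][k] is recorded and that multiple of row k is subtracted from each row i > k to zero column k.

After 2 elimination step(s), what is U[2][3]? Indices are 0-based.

k=0: U[0][0]=12
  eliminate (1,0): mult=2, new row 1: (0, 5, 3, 3); set L[1][0]=2
  eliminate (2,0): mult=10, new row 2: (0, 10, 4, 4); set L[2][0]=10
  eliminate (3,0): mult=2, new row 3: (0, 7, 6, 2); set L[3][0]=2
k=1: U[1][1]=5
  eliminate (2,1): mult=2, new row 2: (0, 0, 11, 11); set L[2][1]=2
  eliminate (3,1): mult=4, new row 3: (0, 0, 7, 3); set L[3][1]=4

U[2][3] = 11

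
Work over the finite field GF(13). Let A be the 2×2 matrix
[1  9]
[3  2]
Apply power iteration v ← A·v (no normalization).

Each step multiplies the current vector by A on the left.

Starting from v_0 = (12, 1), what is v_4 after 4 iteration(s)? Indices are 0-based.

v_0 = (12, 1).
v_1 = A·v_0 = (8, 12).
v_2 = A·v_1 = (12, 9).
v_3 = A·v_2 = (2, 2).
v_4 = A·v_3 = (7, 10).

v_4 = (7, 10)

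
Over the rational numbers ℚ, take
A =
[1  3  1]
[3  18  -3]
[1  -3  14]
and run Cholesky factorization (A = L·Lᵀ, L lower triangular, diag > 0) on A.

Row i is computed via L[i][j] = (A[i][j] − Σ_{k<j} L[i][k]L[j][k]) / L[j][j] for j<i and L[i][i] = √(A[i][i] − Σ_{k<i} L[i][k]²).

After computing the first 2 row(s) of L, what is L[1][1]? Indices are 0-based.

Step 1: L[0][0] = √(1) = 1.
  L[1][0] = (3) / L[0][0] = 3.
Step 2: L[1][1] = √(9) = 3.

L[1][1] = 3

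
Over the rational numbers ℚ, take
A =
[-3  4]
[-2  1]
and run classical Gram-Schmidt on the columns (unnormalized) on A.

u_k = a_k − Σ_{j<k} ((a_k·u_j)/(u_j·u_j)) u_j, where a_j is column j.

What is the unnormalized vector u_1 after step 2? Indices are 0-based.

u_1 = (10/13, -15/13)

Step 1: u_0 = a_0 = (-3, -2).
Step 2: u_1 = a_1 − (-14/13)·u_0 = (10/13, -15/13).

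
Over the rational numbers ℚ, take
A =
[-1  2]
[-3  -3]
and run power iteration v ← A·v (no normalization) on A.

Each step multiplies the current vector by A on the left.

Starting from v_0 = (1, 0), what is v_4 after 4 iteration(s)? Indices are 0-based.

v_0 = (1, 0).
v_1 = A·v_0 = (-1, -3).
v_2 = A·v_1 = (-5, 12).
v_3 = A·v_2 = (29, -21).
v_4 = A·v_3 = (-71, -24).

v_4 = (-71, -24)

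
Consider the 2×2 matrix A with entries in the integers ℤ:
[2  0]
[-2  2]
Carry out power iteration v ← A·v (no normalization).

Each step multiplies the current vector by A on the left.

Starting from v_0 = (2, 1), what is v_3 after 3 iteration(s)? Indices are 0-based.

v_3 = (16, -40)

v_0 = (2, 1).
v_1 = A·v_0 = (4, -2).
v_2 = A·v_1 = (8, -12).
v_3 = A·v_2 = (16, -40).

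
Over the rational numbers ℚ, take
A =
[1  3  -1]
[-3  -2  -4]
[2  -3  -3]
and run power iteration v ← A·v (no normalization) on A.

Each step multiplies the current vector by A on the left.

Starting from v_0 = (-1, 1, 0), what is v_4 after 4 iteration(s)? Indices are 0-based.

v_4 = (-260, 402, 606)

v_0 = (-1, 1, 0).
v_1 = A·v_0 = (2, 1, -5).
v_2 = A·v_1 = (10, 12, 16).
v_3 = A·v_2 = (30, -118, -64).
v_4 = A·v_3 = (-260, 402, 606).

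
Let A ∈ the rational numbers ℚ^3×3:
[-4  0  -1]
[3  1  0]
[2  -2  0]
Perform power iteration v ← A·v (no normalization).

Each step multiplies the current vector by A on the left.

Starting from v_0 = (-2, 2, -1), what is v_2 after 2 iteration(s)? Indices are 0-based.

v_2 = (-28, 23, 26)

v_0 = (-2, 2, -1).
v_1 = A·v_0 = (9, -4, -8).
v_2 = A·v_1 = (-28, 23, 26).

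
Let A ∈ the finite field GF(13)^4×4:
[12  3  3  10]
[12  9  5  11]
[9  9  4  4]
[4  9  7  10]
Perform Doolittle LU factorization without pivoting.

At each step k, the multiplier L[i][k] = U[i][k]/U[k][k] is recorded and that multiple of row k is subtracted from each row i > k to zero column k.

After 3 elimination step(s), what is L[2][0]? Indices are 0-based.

[col 0] pivot 12
  R1 -= 1*R0 → (0, 6, 2, 1)  (L[1][0] := 1)
  R2 -= 4*R0 → (0, 10, 5, 3)  (L[2][0] := 4)
  R3 -= 9*R0 → (0, 8, 6, 11)  (L[3][0] := 9)
[col 1] pivot 6
  R2 -= 6*R1 → (0, 0, 6, 10)  (L[2][1] := 6)
  R3 -= 10*R1 → (0, 0, 12, 1)  (L[3][1] := 10)
[col 2] pivot 6
  R3 -= 2*R2 → (0, 0, 0, 7)  (L[3][2] := 2)

L[2][0] = 4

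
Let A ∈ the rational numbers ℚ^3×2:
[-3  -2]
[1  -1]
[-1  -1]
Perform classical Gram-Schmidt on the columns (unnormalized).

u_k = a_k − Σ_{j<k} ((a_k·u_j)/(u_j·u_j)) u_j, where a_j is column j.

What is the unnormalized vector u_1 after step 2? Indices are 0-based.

Step 1: u_0 = a_0 = (-3, 1, -1).
Step 2: u_1 = a_1 − (6/11)·u_0 = (-4/11, -17/11, -5/11).

u_1 = (-4/11, -17/11, -5/11)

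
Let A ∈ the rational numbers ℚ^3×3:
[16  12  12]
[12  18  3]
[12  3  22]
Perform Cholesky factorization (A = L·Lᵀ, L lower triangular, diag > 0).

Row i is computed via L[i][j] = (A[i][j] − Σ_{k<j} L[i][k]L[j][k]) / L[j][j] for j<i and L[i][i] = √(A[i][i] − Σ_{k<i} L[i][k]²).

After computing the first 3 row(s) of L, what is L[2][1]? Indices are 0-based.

Step 1: L[0][0] = √(16) = 4.
  L[1][0] = (12) / L[0][0] = 3.
Step 2: L[1][1] = √(9) = 3.
  L[2][0] = (12) / L[0][0] = 3.
  L[2][1] = (-6) / L[1][1] = -2.
Step 3: L[2][2] = √(9) = 3.

L[2][1] = -2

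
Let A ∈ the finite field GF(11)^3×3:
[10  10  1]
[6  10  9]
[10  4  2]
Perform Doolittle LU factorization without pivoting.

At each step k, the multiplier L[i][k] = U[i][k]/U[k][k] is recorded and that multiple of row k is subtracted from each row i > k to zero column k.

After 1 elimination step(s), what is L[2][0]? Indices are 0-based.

L[2][0] = 1

[col 0] pivot 10
  R1 -= 5*R0 → (0, 4, 4)  (L[1][0] := 5)
  R2 -= 1*R0 → (0, 5, 1)  (L[2][0] := 1)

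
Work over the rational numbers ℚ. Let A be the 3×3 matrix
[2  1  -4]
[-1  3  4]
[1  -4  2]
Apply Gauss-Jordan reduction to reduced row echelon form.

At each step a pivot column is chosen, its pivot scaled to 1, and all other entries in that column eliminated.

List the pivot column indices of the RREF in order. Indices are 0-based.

[1] R0 /= 2  ⇒  (1, 1/2, -2)
     R1 -= -1·R0  ⇒  (0, 7/2, 2)
     R2 -= 1·R0  ⇒  (0, -9/2, 4)
[2] R1 /= 7/2  ⇒  (0, 1, 4/7)
     R0 -= 1/2·R1  ⇒  (1, 0, -16/7)
     R2 -= -9/2·R1  ⇒  (0, 0, 46/7)
[3] R2 /= 46/7  ⇒  (0, 0, 1)
     R0 -= -16/7·R2  ⇒  (1, 0, 0)
     R1 -= 4/7·R2  ⇒  (0, 1, 0)

pivot columns: 0, 1, 2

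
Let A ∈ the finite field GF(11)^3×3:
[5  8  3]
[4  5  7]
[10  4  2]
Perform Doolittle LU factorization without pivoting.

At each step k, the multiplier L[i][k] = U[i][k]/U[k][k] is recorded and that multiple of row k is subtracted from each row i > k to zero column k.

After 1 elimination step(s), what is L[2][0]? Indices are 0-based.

Step 1: pivot at (0,0) is 5.
  row1 ← row1 − (3)·row0  ⇒  L[1][0]=3, U row1=(0, 3, 9)
  row2 ← row2 − (2)·row0  ⇒  L[2][0]=2, U row2=(0, 10, 7)

L[2][0] = 2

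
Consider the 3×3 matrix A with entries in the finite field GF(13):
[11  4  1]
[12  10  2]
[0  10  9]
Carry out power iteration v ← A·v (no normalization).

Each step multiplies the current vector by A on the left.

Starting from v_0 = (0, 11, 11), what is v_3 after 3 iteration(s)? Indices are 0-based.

v_0 = (0, 11, 11).
v_1 = A·v_0 = (3, 2, 1).
v_2 = A·v_1 = (3, 6, 3).
v_3 = A·v_2 = (8, 11, 9).

v_3 = (8, 11, 9)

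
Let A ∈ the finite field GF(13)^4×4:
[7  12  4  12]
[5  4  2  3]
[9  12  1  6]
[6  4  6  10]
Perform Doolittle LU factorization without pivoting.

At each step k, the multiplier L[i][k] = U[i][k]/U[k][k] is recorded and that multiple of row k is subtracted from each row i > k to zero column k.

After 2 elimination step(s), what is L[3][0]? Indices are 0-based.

Step 1: pivot at (0,0) is 7.
  row1 ← row1 − (10)·row0  ⇒  L[1][0]=10, U row1=(0, 1, 1, 0)
  row2 ← row2 − (5)·row0  ⇒  L[2][0]=5, U row2=(0, 4, 7, 11)
  row3 ← row3 − (12)·row0  ⇒  L[3][0]=12, U row3=(0, 3, 10, 9)
Step 2: pivot at (1,1) is 1.
  row2 ← row2 − (4)·row1  ⇒  L[2][1]=4, U row2=(0, 0, 3, 11)
  row3 ← row3 − (3)·row1  ⇒  L[3][1]=3, U row3=(0, 0, 7, 9)

L[3][0] = 12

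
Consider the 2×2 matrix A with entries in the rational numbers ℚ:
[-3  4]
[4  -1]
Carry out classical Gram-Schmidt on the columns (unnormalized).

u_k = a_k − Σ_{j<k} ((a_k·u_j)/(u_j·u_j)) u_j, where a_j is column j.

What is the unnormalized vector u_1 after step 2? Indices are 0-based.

Step 1: u_0 = a_0 = (-3, 4).
Step 2: u_1 = a_1 − (-16/25)·u_0 = (52/25, 39/25).

u_1 = (52/25, 39/25)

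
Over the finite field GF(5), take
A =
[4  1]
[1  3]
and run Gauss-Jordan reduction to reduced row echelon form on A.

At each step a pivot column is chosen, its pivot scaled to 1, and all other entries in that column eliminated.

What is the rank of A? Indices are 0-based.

rank = 2

step 1: normalize row 0 (÷4) = (1, 4)
  row 1: subtract 1×row0 = (0, 4)
step 2: normalize row 1 (÷4) = (0, 1)
  row 0: subtract 4×row1 = (1, 0)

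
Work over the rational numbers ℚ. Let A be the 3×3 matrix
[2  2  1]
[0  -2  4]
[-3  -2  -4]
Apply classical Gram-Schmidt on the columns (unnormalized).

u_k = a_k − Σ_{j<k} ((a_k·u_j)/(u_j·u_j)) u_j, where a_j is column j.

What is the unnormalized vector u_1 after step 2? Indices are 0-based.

Step 1: u_0 = a_0 = (2, 0, -3).
Step 2: u_1 = a_1 − (10/13)·u_0 = (6/13, -2, 4/13).

u_1 = (6/13, -2, 4/13)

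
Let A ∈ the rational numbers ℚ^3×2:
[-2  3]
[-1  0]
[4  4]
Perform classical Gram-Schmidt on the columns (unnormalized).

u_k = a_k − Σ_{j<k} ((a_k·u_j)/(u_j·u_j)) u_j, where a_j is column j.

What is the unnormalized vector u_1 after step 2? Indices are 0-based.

u_1 = (83/21, 10/21, 44/21)

Step 1: u_0 = a_0 = (-2, -1, 4).
Step 2: u_1 = a_1 − (10/21)·u_0 = (83/21, 10/21, 44/21).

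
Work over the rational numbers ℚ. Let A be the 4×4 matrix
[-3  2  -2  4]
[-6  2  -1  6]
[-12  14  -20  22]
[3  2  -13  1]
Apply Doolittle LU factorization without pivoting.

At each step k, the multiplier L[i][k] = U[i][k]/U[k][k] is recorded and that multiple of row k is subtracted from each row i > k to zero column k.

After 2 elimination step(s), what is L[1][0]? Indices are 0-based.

L[1][0] = 2

k=0: U[0][0]=-3
  eliminate (1,0): mult=2, new row 1: (0, -2, 3, -2); set L[1][0]=2
  eliminate (2,0): mult=4, new row 2: (0, 6, -12, 6); set L[2][0]=4
  eliminate (3,0): mult=-1, new row 3: (0, 4, -15, 5); set L[3][0]=-1
k=1: U[1][1]=-2
  eliminate (2,1): mult=-3, new row 2: (0, 0, -3, 0); set L[2][1]=-3
  eliminate (3,1): mult=-2, new row 3: (0, 0, -9, 1); set L[3][1]=-2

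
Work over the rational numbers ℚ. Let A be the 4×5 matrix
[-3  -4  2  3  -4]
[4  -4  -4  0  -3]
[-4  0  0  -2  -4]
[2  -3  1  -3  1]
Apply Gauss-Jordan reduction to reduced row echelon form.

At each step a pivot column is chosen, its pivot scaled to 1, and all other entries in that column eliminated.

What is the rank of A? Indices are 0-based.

rank = 4

pivot(0,0)=-3: scale R0 → (1, 4/3, -2/3, -1, 4/3)
  clear (1,0): R1 −= (4)R0 → (0, -28/3, -4/3, 4, -25/3)
  clear (2,0): R2 −= (-4)R0 → (0, 16/3, -8/3, -6, 4/3)
  clear (3,0): R3 −= (2)R0 → (0, -17/3, 7/3, -1, -5/3)
pivot(1,1)=-28/3: scale R1 → (0, 1, 1/7, -3/7, 25/28)
  clear (0,1): R0 −= (4/3)R1 → (1, 0, -6/7, -3/7, 1/7)
  clear (2,1): R2 −= (16/3)R1 → (0, 0, -24/7, -26/7, -24/7)
  clear (3,1): R3 −= (-17/3)R1 → (0, 0, 22/7, -24/7, 95/28)
pivot(2,2)=-24/7: scale R2 → (0, 0, 1, 13/12, 1)
  clear (0,2): R0 −= (-6/7)R2 → (1, 0, 0, 1/2, 1)
  clear (1,2): R1 −= (1/7)R2 → (0, 1, 0, -7/12, 3/4)
  clear (3,2): R3 −= (22/7)R2 → (0, 0, 0, -41/6, 1/4)
pivot(3,3)=-41/6: scale R3 → (0, 0, 0, 1, -3/82)
  clear (0,3): R0 −= (1/2)R3 → (1, 0, 0, 0, 167/164)
  clear (1,3): R1 −= (-7/12)R3 → (0, 1, 0, 0, 239/328)
  clear (2,3): R2 −= (13/12)R3 → (0, 0, 1, 0, 341/328)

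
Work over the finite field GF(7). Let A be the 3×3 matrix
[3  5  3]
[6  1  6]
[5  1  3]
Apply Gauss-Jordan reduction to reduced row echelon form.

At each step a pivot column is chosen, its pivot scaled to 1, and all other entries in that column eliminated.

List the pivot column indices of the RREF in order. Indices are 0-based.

step 1: normalize row 0 (÷3) = (1, 4, 1)
  row 1: subtract 6×row0 = (0, 5, 0)
  row 2: subtract 5×row0 = (0, 2, 5)
step 2: normalize row 1 (÷5) = (0, 1, 0)
  row 0: subtract 4×row1 = (1, 0, 1)
  row 2: subtract 2×row1 = (0, 0, 5)
step 3: normalize row 2 (÷5) = (0, 0, 1)
  row 0: subtract 1×row2 = (1, 0, 0)

pivot columns: 0, 1, 2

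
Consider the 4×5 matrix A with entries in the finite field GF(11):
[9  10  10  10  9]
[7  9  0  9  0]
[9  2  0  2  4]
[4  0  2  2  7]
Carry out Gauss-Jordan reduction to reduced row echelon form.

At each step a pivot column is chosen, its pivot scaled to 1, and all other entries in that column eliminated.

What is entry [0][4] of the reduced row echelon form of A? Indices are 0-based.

M[0][4] = 3

pivot(0,0)=9: scale R0 → (1, 6, 6, 6, 1)
  clear (1,0): R1 −= (7)R0 → (0, 0, 2, 0, 4)
  clear (2,0): R2 −= (9)R0 → (0, 3, 1, 3, 6)
  clear (3,0): R3 −= (4)R0 → (0, 9, 0, 0, 3)
pivot(1,1): swap R1↔R2
pivot(1,1)=3: scale R1 → (0, 1, 4, 1, 2)
  clear (0,1): R0 −= (6)R1 → (1, 0, 4, 0, 0)
  clear (3,1): R3 −= (9)R1 → (0, 0, 8, 2, 7)
pivot(2,2)=2: scale R2 → (0, 0, 1, 0, 2)
  clear (0,2): R0 −= (4)R2 → (1, 0, 0, 0, 3)
  clear (1,2): R1 −= (4)R2 → (0, 1, 0, 1, 5)
  clear (3,2): R3 −= (8)R2 → (0, 0, 0, 2, 2)
pivot(3,3)=2: scale R3 → (0, 0, 0, 1, 1)
  clear (1,3): R1 −= (1)R3 → (0, 1, 0, 0, 4)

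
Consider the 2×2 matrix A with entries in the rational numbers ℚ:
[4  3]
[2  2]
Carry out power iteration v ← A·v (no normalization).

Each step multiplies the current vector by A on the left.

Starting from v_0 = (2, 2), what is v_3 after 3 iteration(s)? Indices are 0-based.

v_0 = (2, 2).
v_1 = A·v_0 = (14, 8).
v_2 = A·v_1 = (80, 44).
v_3 = A·v_2 = (452, 248).

v_3 = (452, 248)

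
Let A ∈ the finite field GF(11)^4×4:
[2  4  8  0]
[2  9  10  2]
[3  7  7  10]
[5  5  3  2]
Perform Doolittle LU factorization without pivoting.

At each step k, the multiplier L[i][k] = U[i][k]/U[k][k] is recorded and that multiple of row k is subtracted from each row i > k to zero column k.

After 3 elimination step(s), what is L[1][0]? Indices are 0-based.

[col 0] pivot 2
  R1 -= 1*R0 → (0, 5, 2, 2)  (L[1][0] := 1)
  R2 -= 7*R0 → (0, 1, 6, 10)  (L[2][0] := 7)
  R3 -= 8*R0 → (0, 6, 5, 2)  (L[3][0] := 8)
[col 1] pivot 5
  R2 -= 9*R1 → (0, 0, 10, 3)  (L[2][1] := 9)
  R3 -= 10*R1 → (0, 0, 7, 4)  (L[3][1] := 10)
[col 2] pivot 10
  R3 -= 4*R2 → (0, 0, 0, 3)  (L[3][2] := 4)

L[1][0] = 1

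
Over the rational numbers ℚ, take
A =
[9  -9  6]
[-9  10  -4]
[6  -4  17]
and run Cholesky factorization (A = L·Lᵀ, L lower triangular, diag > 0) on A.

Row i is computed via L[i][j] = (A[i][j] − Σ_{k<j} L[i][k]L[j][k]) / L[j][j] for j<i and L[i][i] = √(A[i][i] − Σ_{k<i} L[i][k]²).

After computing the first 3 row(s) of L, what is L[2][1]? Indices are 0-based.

Step 1: L[0][0] = √(9) = 3.
  L[1][0] = (-9) / L[0][0] = -3.
Step 2: L[1][1] = √(1) = 1.
  L[2][0] = (6) / L[0][0] = 2.
  L[2][1] = (2) / L[1][1] = 2.
Step 3: L[2][2] = √(9) = 3.

L[2][1] = 2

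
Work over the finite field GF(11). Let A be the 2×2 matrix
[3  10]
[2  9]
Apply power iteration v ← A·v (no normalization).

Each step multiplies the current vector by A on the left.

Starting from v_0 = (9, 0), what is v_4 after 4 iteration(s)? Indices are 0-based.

v_0 = (9, 0).
v_1 = A·v_0 = (5, 7).
v_2 = A·v_1 = (8, 7).
v_3 = A·v_2 = (6, 2).
v_4 = A·v_3 = (5, 8).

v_4 = (5, 8)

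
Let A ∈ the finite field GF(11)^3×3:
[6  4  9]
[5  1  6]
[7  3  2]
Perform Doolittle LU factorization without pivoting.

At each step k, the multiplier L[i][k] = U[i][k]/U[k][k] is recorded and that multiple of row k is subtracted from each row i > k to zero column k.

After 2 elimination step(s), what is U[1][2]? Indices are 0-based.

[col 0] pivot 6
  R1 -= 10*R0 → (0, 5, 4)  (L[1][0] := 10)
  R2 -= 3*R0 → (0, 2, 8)  (L[2][0] := 3)
[col 1] pivot 5
  R2 -= 7*R1 → (0, 0, 2)  (L[2][1] := 7)

U[1][2] = 4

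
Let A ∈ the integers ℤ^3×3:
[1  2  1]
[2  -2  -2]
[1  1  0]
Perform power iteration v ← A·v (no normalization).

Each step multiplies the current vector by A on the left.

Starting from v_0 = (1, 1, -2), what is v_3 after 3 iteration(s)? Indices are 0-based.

v_0 = (1, 1, -2).
v_1 = A·v_0 = (1, 4, 2).
v_2 = A·v_1 = (11, -10, 5).
v_3 = A·v_2 = (-4, 32, 1).

v_3 = (-4, 32, 1)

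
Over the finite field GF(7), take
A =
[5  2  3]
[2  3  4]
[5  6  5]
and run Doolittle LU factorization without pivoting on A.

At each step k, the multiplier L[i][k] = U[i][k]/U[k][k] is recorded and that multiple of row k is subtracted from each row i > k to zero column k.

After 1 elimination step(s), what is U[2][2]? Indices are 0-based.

[col 0] pivot 5
  R1 -= 6*R0 → (0, 5, 0)  (L[1][0] := 6)
  R2 -= 1*R0 → (0, 4, 2)  (L[2][0] := 1)

U[2][2] = 2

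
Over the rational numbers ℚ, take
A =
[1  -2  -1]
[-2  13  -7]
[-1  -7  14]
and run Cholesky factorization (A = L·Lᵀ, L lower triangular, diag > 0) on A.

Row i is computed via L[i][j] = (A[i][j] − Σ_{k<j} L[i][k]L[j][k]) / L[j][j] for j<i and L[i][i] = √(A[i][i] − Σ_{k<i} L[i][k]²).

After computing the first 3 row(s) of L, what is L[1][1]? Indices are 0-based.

L[1][1] = 3

Step 1: L[0][0] = √(1) = 1.
  L[1][0] = (-2) / L[0][0] = -2.
Step 2: L[1][1] = √(9) = 3.
  L[2][0] = (-1) / L[0][0] = -1.
  L[2][1] = (-9) / L[1][1] = -3.
Step 3: L[2][2] = √(4) = 2.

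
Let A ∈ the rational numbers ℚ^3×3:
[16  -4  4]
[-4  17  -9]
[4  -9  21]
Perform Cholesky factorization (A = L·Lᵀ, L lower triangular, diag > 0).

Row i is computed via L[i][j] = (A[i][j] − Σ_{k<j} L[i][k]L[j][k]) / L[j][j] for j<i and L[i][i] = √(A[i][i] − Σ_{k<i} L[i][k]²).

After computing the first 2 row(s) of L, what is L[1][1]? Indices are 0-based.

Step 1: L[0][0] = √(16) = 4.
  L[1][0] = (-4) / L[0][0] = -1.
Step 2: L[1][1] = √(16) = 4.

L[1][1] = 4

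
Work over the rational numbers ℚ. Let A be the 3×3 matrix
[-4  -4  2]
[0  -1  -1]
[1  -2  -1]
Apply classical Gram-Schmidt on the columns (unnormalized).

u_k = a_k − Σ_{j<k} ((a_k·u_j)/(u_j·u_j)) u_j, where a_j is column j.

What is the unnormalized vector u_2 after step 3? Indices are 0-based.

Step 1: u_0 = a_0 = (-4, 0, 1).
Step 2: u_1 = a_1 − (14/17)·u_0 = (-12/17, -1, -48/17).
Step 3: u_2 = a_2 − (-9/17)·u_0 − (41/161)·u_1 = (10/161, -120/161, 40/161).

u_2 = (10/161, -120/161, 40/161)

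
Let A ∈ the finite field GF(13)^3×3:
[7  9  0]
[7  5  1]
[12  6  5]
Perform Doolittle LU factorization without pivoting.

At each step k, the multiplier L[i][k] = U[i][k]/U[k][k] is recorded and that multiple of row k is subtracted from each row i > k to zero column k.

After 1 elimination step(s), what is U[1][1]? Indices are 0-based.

U[1][1] = 9

k=0: U[0][0]=7
  eliminate (1,0): mult=1, new row 1: (0, 9, 1); set L[1][0]=1
  eliminate (2,0): mult=11, new row 2: (0, 11, 5); set L[2][0]=11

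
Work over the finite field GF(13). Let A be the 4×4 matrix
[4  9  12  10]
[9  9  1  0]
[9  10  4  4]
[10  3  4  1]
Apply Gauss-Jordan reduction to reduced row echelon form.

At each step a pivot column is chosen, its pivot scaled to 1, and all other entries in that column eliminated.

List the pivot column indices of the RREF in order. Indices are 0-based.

pivot columns: 0, 1, 2, 3

[1] R0 /= 4  ⇒  (1, 12, 3, 9)
     R1 -= 9·R0  ⇒  (0, 5, 0, 10)
     R2 -= 9·R0  ⇒  (0, 6, 3, 1)
     R3 -= 10·R0  ⇒  (0, 0, 0, 2)
[2] R1 /= 5  ⇒  (0, 1, 0, 2)
     R0 -= 12·R1  ⇒  (1, 0, 3, 11)
     R2 -= 6·R1  ⇒  (0, 0, 3, 2)
[3] R2 /= 3  ⇒  (0, 0, 1, 5)
     R0 -= 3·R2  ⇒  (1, 0, 0, 9)
[4] R3 /= 2  ⇒  (0, 0, 0, 1)
     R0 -= 9·R3  ⇒  (1, 0, 0, 0)
     R1 -= 2·R3  ⇒  (0, 1, 0, 0)
     R2 -= 5·R3  ⇒  (0, 0, 1, 0)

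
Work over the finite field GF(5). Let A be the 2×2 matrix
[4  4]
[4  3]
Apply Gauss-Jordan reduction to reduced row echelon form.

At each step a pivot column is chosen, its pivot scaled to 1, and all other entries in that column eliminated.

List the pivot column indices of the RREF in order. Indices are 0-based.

pivot columns: 0, 1

step 1: normalize row 0 (÷4) = (1, 1)
  row 1: subtract 4×row0 = (0, 4)
step 2: normalize row 1 (÷4) = (0, 1)
  row 0: subtract 1×row1 = (1, 0)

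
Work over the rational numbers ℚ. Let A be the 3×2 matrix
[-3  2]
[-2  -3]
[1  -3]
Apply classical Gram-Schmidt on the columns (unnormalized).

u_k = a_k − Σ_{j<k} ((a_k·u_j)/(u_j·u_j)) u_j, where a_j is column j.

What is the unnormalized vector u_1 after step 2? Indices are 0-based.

Step 1: u_0 = a_0 = (-3, -2, 1).
Step 2: u_1 = a_1 − (-3/14)·u_0 = (19/14, -24/7, -39/14).

u_1 = (19/14, -24/7, -39/14)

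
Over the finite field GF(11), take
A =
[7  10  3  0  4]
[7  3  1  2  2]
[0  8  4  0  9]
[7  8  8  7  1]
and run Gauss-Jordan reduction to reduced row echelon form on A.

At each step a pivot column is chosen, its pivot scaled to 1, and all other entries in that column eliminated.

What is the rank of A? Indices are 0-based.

[1] R0 /= 7  ⇒  (1, 3, 2, 0, 10)
     R1 -= 7·R0  ⇒  (0, 4, 9, 2, 9)
     R3 -= 7·R0  ⇒  (0, 9, 5, 7, 8)
[2] R1 /= 4  ⇒  (0, 1, 5, 6, 5)
     R0 -= 3·R1  ⇒  (1, 0, 9, 4, 6)
     R2 -= 8·R1  ⇒  (0, 0, 8, 7, 2)
     R3 -= 9·R1  ⇒  (0, 0, 4, 8, 7)
[3] R2 /= 8  ⇒  (0, 0, 1, 5, 3)
     R0 -= 9·R2  ⇒  (1, 0, 0, 3, 1)
     R1 -= 5·R2  ⇒  (0, 1, 0, 3, 1)
     R3 -= 4·R2  ⇒  (0, 0, 0, 10, 6)
[4] R3 /= 10  ⇒  (0, 0, 0, 1, 5)
     R0 -= 3·R3  ⇒  (1, 0, 0, 0, 8)
     R1 -= 3·R3  ⇒  (0, 1, 0, 0, 8)
     R2 -= 5·R3  ⇒  (0, 0, 1, 0, 0)

rank = 4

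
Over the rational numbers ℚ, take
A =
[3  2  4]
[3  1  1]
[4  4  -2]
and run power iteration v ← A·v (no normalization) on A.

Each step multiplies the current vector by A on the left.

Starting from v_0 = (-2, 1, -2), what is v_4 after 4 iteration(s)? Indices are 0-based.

v_4 = (-3038, -2109, -2796)

v_0 = (-2, 1, -2).
v_1 = A·v_0 = (-12, -7, 0).
v_2 = A·v_1 = (-50, -43, -76).
v_3 = A·v_2 = (-540, -269, -220).
v_4 = A·v_3 = (-3038, -2109, -2796).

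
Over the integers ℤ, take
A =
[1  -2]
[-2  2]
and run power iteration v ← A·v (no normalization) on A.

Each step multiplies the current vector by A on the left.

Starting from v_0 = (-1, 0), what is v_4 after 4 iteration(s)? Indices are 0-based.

v_4 = (-61, 78)

v_0 = (-1, 0).
v_1 = A·v_0 = (-1, 2).
v_2 = A·v_1 = (-5, 6).
v_3 = A·v_2 = (-17, 22).
v_4 = A·v_3 = (-61, 78).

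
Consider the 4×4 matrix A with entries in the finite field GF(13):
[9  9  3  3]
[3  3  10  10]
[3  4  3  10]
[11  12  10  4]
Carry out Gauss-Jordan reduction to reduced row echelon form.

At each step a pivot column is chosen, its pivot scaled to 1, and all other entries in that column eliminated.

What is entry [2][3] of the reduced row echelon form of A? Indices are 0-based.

M[2][3] = 1

pivot(0,0)=9: scale R0 → (1, 1, 9, 9)
  clear (1,0): R1 −= (3)R0 → (0, 0, 9, 9)
  clear (2,0): R2 −= (3)R0 → (0, 1, 2, 9)
  clear (3,0): R3 −= (11)R0 → (0, 1, 2, 9)
pivot(1,1): swap R1↔R2
pivot(1,1)=1: scale R1 → (0, 1, 2, 9)
  clear (0,1): R0 −= (1)R1 → (1, 0, 7, 0)
  clear (3,1): R3 −= (1)R1 → (0, 0, 0, 0)
pivot(2,2)=9: scale R2 → (0, 0, 1, 1)
  clear (0,2): R0 −= (7)R2 → (1, 0, 0, 6)
  clear (1,2): R1 −= (2)R2 → (0, 1, 0, 7)
col 3: no nonzero at/below row 3; advance.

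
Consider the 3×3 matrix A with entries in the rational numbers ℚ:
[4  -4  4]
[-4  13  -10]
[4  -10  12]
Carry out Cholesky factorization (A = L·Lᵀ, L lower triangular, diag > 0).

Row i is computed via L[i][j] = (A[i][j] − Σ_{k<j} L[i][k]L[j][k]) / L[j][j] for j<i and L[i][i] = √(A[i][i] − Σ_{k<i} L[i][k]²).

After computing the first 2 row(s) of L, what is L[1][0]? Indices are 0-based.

L[1][0] = -2

Step 1: L[0][0] = √(4) = 2.
  L[1][0] = (-4) / L[0][0] = -2.
Step 2: L[1][1] = √(9) = 3.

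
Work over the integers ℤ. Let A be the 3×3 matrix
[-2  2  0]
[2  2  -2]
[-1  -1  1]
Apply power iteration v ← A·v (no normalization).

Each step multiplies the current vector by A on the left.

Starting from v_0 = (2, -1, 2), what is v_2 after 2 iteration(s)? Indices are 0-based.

v_0 = (2, -1, 2).
v_1 = A·v_0 = (-6, -2, 1).
v_2 = A·v_1 = (8, -18, 9).

v_2 = (8, -18, 9)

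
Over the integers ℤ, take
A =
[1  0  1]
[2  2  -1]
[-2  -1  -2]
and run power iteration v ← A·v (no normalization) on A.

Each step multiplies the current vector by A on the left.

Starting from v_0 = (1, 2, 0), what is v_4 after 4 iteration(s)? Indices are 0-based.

v_4 = (-15, 66, 0)

v_0 = (1, 2, 0).
v_1 = A·v_0 = (1, 6, -4).
v_2 = A·v_1 = (-3, 18, 0).
v_3 = A·v_2 = (-3, 30, -12).
v_4 = A·v_3 = (-15, 66, 0).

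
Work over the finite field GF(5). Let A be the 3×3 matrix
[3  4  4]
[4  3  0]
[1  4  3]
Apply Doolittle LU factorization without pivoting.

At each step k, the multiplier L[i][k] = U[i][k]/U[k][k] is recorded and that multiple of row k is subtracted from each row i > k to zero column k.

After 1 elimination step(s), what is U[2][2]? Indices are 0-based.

U[2][2] = 0

Step 1: pivot at (0,0) is 3.
  row1 ← row1 − (3)·row0  ⇒  L[1][0]=3, U row1=(0, 1, 3)
  row2 ← row2 − (2)·row0  ⇒  L[2][0]=2, U row2=(0, 1, 0)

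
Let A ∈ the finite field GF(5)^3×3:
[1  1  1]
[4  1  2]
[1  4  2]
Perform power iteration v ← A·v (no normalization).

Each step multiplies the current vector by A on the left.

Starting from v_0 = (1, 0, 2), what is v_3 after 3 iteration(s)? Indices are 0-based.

v_0 = (1, 0, 2).
v_1 = A·v_0 = (3, 3, 0).
v_2 = A·v_1 = (1, 0, 0).
v_3 = A·v_2 = (1, 4, 1).

v_3 = (1, 4, 1)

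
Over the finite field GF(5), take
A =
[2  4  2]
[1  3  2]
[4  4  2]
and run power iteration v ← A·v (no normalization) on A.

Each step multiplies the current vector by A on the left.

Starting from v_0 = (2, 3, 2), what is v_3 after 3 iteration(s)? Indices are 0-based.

v_0 = (2, 3, 2).
v_1 = A·v_0 = (0, 0, 4).
v_2 = A·v_1 = (3, 3, 3).
v_3 = A·v_2 = (4, 3, 0).

v_3 = (4, 3, 0)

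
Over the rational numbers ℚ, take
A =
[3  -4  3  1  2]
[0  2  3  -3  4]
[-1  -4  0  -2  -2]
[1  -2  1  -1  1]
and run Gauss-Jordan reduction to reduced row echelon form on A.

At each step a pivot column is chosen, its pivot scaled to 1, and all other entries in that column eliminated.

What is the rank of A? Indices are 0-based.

rank = 4

[1] R0 /= 3  ⇒  (1, -4/3, 1, 1/3, 2/3)
     R2 -= -1·R0  ⇒  (0, -16/3, 1, -5/3, -4/3)
     R3 -= 1·R0  ⇒  (0, -2/3, 0, -4/3, 1/3)
[2] R1 /= 2  ⇒  (0, 1, 3/2, -3/2, 2)
     R0 -= -4/3·R1  ⇒  (1, 0, 3, -5/3, 10/3)
     R2 -= -16/3·R1  ⇒  (0, 0, 9, -29/3, 28/3)
     R3 -= -2/3·R1  ⇒  (0, 0, 1, -7/3, 5/3)
[3] R2 /= 9  ⇒  (0, 0, 1, -29/27, 28/27)
     R0 -= 3·R2  ⇒  (1, 0, 0, 14/9, 2/9)
     R1 -= 3/2·R2  ⇒  (0, 1, 0, 1/9, 4/9)
     R3 -= 1·R2  ⇒  (0, 0, 0, -34/27, 17/27)
[4] R3 /= -34/27  ⇒  (0, 0, 0, 1, -1/2)
     R0 -= 14/9·R3  ⇒  (1, 0, 0, 0, 1)
     R1 -= 1/9·R3  ⇒  (0, 1, 0, 0, 1/2)
     R2 -= -29/27·R3  ⇒  (0, 0, 1, 0, 1/2)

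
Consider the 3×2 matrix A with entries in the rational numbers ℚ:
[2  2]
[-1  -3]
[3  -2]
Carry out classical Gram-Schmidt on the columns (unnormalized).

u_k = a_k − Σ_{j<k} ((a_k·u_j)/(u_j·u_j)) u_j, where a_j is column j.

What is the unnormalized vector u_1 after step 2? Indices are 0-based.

u_1 = (13/7, -41/14, -31/14)

Step 1: u_0 = a_0 = (2, -1, 3).
Step 2: u_1 = a_1 − (1/14)·u_0 = (13/7, -41/14, -31/14).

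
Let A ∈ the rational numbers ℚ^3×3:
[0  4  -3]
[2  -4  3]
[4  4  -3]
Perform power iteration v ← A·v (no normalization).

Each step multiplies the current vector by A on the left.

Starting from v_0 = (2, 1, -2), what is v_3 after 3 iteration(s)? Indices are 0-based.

v_0 = (2, 1, -2).
v_1 = A·v_0 = (10, -6, 18).
v_2 = A·v_1 = (-78, 98, -38).
v_3 = A·v_2 = (506, -662, 194).

v_3 = (506, -662, 194)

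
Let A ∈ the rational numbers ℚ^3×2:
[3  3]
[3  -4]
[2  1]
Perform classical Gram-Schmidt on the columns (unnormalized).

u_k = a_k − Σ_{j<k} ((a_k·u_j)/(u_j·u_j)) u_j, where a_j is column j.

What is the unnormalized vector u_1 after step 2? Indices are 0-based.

u_1 = (69/22, -85/22, 12/11)

Step 1: u_0 = a_0 = (3, 3, 2).
Step 2: u_1 = a_1 − (-1/22)·u_0 = (69/22, -85/22, 12/11).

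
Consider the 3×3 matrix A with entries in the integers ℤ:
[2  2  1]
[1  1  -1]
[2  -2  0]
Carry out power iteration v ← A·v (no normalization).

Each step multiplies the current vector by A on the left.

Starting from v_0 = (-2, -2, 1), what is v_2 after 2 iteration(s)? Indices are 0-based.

v_2 = (-24, -12, -4)

v_0 = (-2, -2, 1).
v_1 = A·v_0 = (-7, -5, 0).
v_2 = A·v_1 = (-24, -12, -4).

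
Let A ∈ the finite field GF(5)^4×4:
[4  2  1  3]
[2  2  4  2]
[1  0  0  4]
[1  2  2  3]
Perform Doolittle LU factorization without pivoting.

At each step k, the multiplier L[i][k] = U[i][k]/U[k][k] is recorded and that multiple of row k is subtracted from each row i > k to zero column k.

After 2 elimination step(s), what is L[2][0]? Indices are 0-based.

[col 0] pivot 4
  R1 -= 3*R0 → (0, 1, 1, 3)  (L[1][0] := 3)
  R2 -= 4*R0 → (0, 2, 1, 2)  (L[2][0] := 4)
  R3 -= 4*R0 → (0, 4, 3, 1)  (L[3][0] := 4)
[col 1] pivot 1
  R2 -= 2*R1 → (0, 0, 4, 1)  (L[2][1] := 2)
  R3 -= 4*R1 → (0, 0, 4, 4)  (L[3][1] := 4)

L[2][0] = 4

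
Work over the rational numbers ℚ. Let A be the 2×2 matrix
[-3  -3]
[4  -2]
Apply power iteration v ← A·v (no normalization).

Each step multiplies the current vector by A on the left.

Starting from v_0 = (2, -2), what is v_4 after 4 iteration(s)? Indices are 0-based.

v_0 = (2, -2).
v_1 = A·v_0 = (0, 12).
v_2 = A·v_1 = (-36, -24).
v_3 = A·v_2 = (180, -96).
v_4 = A·v_3 = (-252, 912).

v_4 = (-252, 912)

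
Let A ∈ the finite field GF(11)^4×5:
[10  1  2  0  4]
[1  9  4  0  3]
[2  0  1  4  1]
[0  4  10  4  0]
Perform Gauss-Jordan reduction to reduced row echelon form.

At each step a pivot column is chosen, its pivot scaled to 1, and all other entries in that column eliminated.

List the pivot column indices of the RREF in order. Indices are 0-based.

pivot(0,0)=10: scale R0 → (1, 10, 9, 0, 7)
  clear (1,0): R1 −= (1)R0 → (0, 10, 6, 0, 7)
  clear (2,0): R2 −= (2)R0 → (0, 2, 5, 4, 9)
pivot(1,1)=10: scale R1 → (0, 1, 5, 0, 4)
  clear (0,1): R0 −= (10)R1 → (1, 0, 3, 0, 0)
  clear (2,1): R2 −= (2)R1 → (0, 0, 6, 4, 1)
  clear (3,1): R3 −= (4)R1 → (0, 0, 1, 4, 6)
pivot(2,2)=6: scale R2 → (0, 0, 1, 8, 2)
  clear (0,2): R0 −= (3)R2 → (1, 0, 0, 9, 5)
  clear (1,2): R1 −= (5)R2 → (0, 1, 0, 4, 5)
  clear (3,2): R3 −= (1)R2 → (0, 0, 0, 7, 4)
pivot(3,3)=7: scale R3 → (0, 0, 0, 1, 10)
  clear (0,3): R0 −= (9)R3 → (1, 0, 0, 0, 3)
  clear (1,3): R1 −= (4)R3 → (0, 1, 0, 0, 9)
  clear (2,3): R2 −= (8)R3 → (0, 0, 1, 0, 10)

pivot columns: 0, 1, 2, 3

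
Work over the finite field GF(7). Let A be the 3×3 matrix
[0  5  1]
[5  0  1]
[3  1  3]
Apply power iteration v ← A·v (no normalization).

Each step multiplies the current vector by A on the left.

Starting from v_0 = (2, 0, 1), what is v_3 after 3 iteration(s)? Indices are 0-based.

v_0 = (2, 0, 1).
v_1 = A·v_0 = (1, 4, 2).
v_2 = A·v_1 = (1, 0, 6).
v_3 = A·v_2 = (6, 4, 0).

v_3 = (6, 4, 0)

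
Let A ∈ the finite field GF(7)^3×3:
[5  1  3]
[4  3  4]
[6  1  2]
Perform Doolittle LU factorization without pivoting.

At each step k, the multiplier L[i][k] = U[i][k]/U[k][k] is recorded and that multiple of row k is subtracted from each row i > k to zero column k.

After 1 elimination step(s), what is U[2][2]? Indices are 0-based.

Step 1: pivot at (0,0) is 5.
  row1 ← row1 − (5)·row0  ⇒  L[1][0]=5, U row1=(0, 5, 3)
  row2 ← row2 − (4)·row0  ⇒  L[2][0]=4, U row2=(0, 4, 4)

U[2][2] = 4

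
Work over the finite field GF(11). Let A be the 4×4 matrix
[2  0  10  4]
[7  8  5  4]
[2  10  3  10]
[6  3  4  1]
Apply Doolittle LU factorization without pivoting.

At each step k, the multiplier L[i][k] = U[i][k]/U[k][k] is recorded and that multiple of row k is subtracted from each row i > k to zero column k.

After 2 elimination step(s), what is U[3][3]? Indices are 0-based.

U[3][3] = 1

[col 0] pivot 2
  R1 -= 9*R0 → (0, 8, 3, 1)  (L[1][0] := 9)
  R2 -= 1*R0 → (0, 10, 4, 6)  (L[2][0] := 1)
  R3 -= 3*R0 → (0, 3, 7, 0)  (L[3][0] := 3)
[col 1] pivot 8
  R2 -= 4*R1 → (0, 0, 3, 2)  (L[2][1] := 4)
  R3 -= 10*R1 → (0, 0, 10, 1)  (L[3][1] := 10)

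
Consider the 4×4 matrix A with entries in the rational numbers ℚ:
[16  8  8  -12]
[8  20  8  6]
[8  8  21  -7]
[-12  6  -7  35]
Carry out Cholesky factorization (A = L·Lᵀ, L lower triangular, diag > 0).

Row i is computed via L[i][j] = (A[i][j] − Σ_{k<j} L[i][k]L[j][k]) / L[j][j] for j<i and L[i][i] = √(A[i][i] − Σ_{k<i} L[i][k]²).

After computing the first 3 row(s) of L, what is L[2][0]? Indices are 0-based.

Step 1: L[0][0] = √(16) = 4.
  L[1][0] = (8) / L[0][0] = 2.
Step 2: L[1][1] = √(16) = 4.
  L[2][0] = (8) / L[0][0] = 2.
  L[2][1] = (4) / L[1][1] = 1.
Step 3: L[2][2] = √(16) = 4.

L[2][0] = 2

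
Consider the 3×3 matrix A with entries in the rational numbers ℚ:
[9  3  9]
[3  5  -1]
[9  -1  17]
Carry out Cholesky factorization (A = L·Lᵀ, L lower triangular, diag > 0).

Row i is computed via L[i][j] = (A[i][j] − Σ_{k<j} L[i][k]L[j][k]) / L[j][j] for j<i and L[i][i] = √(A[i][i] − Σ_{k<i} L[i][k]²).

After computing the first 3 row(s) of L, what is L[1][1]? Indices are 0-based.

L[1][1] = 2

Step 1: L[0][0] = √(9) = 3.
  L[1][0] = (3) / L[0][0] = 1.
Step 2: L[1][1] = √(4) = 2.
  L[2][0] = (9) / L[0][0] = 3.
  L[2][1] = (-4) / L[1][1] = -2.
Step 3: L[2][2] = √(4) = 2.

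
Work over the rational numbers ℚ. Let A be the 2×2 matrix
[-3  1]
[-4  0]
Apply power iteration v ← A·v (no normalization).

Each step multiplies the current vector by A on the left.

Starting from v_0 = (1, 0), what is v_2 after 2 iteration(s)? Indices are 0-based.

v_0 = (1, 0).
v_1 = A·v_0 = (-3, -4).
v_2 = A·v_1 = (5, 12).

v_2 = (5, 12)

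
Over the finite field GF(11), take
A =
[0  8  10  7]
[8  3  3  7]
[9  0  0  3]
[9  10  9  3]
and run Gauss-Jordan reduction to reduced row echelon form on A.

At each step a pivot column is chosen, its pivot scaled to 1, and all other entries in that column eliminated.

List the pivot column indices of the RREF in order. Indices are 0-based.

pivot columns: 0, 1, 2, 3

[1] R0 <-> R1
[1] R0 /= 8  ⇒  (1, 10, 10, 5)
     R2 -= 9·R0  ⇒  (0, 9, 9, 2)
     R3 -= 9·R0  ⇒  (0, 8, 7, 2)
[2] R1 /= 8  ⇒  (0, 1, 4, 5)
     R0 -= 10·R1  ⇒  (1, 0, 3, 10)
     R2 -= 9·R1  ⇒  (0, 0, 6, 1)
     R3 -= 8·R1  ⇒  (0, 0, 8, 6)
[3] R2 /= 6  ⇒  (0, 0, 1, 2)
     R0 -= 3·R2  ⇒  (1, 0, 0, 4)
     R1 -= 4·R2  ⇒  (0, 1, 0, 8)
     R3 -= 8·R2  ⇒  (0, 0, 0, 1)
[4] R3 /= 1  ⇒  (0, 0, 0, 1)
     R0 -= 4·R3  ⇒  (1, 0, 0, 0)
     R1 -= 8·R3  ⇒  (0, 1, 0, 0)
     R2 -= 2·R3  ⇒  (0, 0, 1, 0)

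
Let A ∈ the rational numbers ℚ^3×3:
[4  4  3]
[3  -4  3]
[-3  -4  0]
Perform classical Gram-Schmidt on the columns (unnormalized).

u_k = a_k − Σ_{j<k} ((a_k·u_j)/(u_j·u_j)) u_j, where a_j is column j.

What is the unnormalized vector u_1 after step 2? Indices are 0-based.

Step 1: u_0 = a_0 = (4, 3, -3).
Step 2: u_1 = a_1 − (8/17)·u_0 = (36/17, -92/17, -44/17).

u_1 = (36/17, -92/17, -44/17)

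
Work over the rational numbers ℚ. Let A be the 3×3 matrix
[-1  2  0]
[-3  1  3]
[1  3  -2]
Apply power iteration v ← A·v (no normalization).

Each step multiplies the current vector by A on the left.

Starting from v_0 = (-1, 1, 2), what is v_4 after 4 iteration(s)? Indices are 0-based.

v_0 = (-1, 1, 2).
v_1 = A·v_0 = (3, 10, -2).
v_2 = A·v_1 = (17, -5, 37).
v_3 = A·v_2 = (-27, 55, -72).
v_4 = A·v_3 = (137, -80, 282).

v_4 = (137, -80, 282)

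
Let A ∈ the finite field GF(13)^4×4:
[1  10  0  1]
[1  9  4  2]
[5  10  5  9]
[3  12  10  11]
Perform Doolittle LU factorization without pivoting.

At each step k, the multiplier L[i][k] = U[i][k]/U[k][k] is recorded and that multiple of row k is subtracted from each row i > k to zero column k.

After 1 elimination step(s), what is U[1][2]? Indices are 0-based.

U[1][2] = 4

Step 1: pivot at (0,0) is 1.
  row1 ← row1 − (1)·row0  ⇒  L[1][0]=1, U row1=(0, 12, 4, 1)
  row2 ← row2 − (5)·row0  ⇒  L[2][0]=5, U row2=(0, 12, 5, 4)
  row3 ← row3 − (3)·row0  ⇒  L[3][0]=3, U row3=(0, 8, 10, 8)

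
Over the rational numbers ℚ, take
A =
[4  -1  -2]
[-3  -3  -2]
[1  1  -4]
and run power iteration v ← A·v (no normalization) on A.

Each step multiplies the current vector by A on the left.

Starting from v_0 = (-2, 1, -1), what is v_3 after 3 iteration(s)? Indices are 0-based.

v_3 = (-128, 145, 17)

v_0 = (-2, 1, -1).
v_1 = A·v_0 = (-7, 5, 3).
v_2 = A·v_1 = (-39, 0, -14).
v_3 = A·v_2 = (-128, 145, 17).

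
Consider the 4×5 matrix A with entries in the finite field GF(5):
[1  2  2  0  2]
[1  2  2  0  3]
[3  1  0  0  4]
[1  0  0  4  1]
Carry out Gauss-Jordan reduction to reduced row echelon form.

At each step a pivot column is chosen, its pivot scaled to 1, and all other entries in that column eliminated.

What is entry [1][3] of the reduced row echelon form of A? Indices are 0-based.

M[1][3] = 3

[1] R0 /= 1  ⇒  (1, 2, 2, 0, 2)
     R1 -= 1·R0  ⇒  (0, 0, 0, 0, 1)
     R2 -= 3·R0  ⇒  (0, 0, 4, 0, 3)
     R3 -= 1·R0  ⇒  (0, 3, 3, 4, 4)
[2] R1 <-> R3
[2] R1 /= 3  ⇒  (0, 1, 1, 3, 3)
     R0 -= 2·R1  ⇒  (1, 0, 0, 4, 1)
[3] R2 /= 4  ⇒  (0, 0, 1, 0, 2)
     R1 -= 1·R2  ⇒  (0, 1, 0, 3, 1)
column 3 empty below row 3
[4] R3 /= 1  ⇒  (0, 0, 0, 0, 1)
     R0 -= 1·R3  ⇒  (1, 0, 0, 4, 0)
     R1 -= 1·R3  ⇒  (0, 1, 0, 3, 0)
     R2 -= 2·R3  ⇒  (0, 0, 1, 0, 0)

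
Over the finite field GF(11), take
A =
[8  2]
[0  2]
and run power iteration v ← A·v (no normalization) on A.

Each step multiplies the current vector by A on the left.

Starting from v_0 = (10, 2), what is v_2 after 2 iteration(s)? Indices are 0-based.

v_2 = (9, 8)

v_0 = (10, 2).
v_1 = A·v_0 = (7, 4).
v_2 = A·v_1 = (9, 8).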